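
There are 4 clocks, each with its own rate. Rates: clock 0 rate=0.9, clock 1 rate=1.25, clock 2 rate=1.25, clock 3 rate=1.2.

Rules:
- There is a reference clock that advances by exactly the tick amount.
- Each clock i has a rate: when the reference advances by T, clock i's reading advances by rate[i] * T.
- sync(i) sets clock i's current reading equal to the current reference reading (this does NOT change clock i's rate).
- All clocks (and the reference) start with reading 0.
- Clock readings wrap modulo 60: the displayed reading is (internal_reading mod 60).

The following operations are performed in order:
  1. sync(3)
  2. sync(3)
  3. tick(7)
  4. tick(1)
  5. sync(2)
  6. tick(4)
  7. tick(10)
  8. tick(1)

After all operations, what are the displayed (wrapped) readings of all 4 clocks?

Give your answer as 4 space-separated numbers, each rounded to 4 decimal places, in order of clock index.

After op 1 sync(3): ref=0.0000 raw=[0.0000 0.0000 0.0000 0.0000]
After op 2 sync(3): ref=0.0000 raw=[0.0000 0.0000 0.0000 0.0000]
After op 3 tick(7): ref=7.0000 raw=[6.3000 8.7500 8.7500 8.4000]
After op 4 tick(1): ref=8.0000 raw=[7.2000 10.0000 10.0000 9.6000]
After op 5 sync(2): ref=8.0000 raw=[7.2000 10.0000 8.0000 9.6000]
After op 6 tick(4): ref=12.0000 raw=[10.8000 15.0000 13.0000 14.4000]
After op 7 tick(10): ref=22.0000 raw=[19.8000 27.5000 25.5000 26.4000]
After op 8 tick(1): ref=23.0000 raw=[20.7000 28.7500 26.7500 27.6000]
Wrap final raw readings (mod 60): 20.7000 mod 60 = 20.7000; 28.7500 mod 60 = 28.7500; 26.7500 mod 60 = 26.7500; 27.6000 mod 60 = 27.6000

Answer: 20.7000 28.7500 26.7500 27.6000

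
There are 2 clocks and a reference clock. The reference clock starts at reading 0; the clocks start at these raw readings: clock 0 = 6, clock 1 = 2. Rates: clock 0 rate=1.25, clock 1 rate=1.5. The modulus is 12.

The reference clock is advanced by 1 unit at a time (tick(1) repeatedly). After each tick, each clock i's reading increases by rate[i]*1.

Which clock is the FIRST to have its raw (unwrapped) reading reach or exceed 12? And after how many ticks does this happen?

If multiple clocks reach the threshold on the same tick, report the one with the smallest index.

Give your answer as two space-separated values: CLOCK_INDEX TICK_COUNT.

Answer: 0 5

Derivation:
clock 0: start=6, rate=1.25, needs 12-6 = 6; ticks = ceil(6/1.25) = ceil(4.8000) = 5; reading at tick 5 = 6 + 1.25*5 = 12.2500
clock 1: start=2, rate=1.5, needs 12-2 = 10; ticks = ceil(10/1.5) = ceil(6.6667) = 7; reading at tick 7 = 2 + 1.5*7 = 12.5000
Minimum tick count = 5; winners = [0]; smallest index = 0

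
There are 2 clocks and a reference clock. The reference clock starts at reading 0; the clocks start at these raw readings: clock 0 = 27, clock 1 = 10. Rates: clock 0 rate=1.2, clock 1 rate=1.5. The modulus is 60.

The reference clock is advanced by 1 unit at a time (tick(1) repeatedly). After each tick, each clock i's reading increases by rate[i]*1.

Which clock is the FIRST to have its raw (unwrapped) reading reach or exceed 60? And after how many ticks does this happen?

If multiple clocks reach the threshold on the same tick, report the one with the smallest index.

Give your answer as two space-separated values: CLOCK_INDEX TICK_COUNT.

clock 0: start=27, rate=1.2, needs 60-27 = 33; ticks = ceil(33/1.2) = ceil(27.5000) = 28; reading at tick 28 = 27 + 1.2*28 = 60.6000
clock 1: start=10, rate=1.5, needs 60-10 = 50; ticks = ceil(50/1.5) = ceil(33.3333) = 34; reading at tick 34 = 10 + 1.5*34 = 61.0000
Minimum tick count = 28; winners = [0]; smallest index = 0

Answer: 0 28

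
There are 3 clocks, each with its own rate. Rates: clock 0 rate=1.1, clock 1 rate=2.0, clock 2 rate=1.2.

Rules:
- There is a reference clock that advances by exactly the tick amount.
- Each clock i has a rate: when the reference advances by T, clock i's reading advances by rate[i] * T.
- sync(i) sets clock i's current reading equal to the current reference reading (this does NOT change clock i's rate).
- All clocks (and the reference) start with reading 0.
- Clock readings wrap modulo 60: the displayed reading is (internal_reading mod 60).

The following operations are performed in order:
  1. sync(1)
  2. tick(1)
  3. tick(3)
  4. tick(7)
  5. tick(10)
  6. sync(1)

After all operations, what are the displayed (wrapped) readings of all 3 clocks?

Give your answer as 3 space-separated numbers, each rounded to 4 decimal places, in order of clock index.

Answer: 23.1000 21.0000 25.2000

Derivation:
After op 1 sync(1): ref=0.0000 raw=[0.0000 0.0000 0.0000]
After op 2 tick(1): ref=1.0000 raw=[1.1000 2.0000 1.2000]
After op 3 tick(3): ref=4.0000 raw=[4.4000 8.0000 4.8000]
After op 4 tick(7): ref=11.0000 raw=[12.1000 22.0000 13.2000]
After op 5 tick(10): ref=21.0000 raw=[23.1000 42.0000 25.2000]
After op 6 sync(1): ref=21.0000 raw=[23.1000 21.0000 25.2000]
Wrap final raw readings (mod 60): 23.1000 mod 60 = 23.1000; 21.0000 mod 60 = 21.0000; 25.2000 mod 60 = 25.2000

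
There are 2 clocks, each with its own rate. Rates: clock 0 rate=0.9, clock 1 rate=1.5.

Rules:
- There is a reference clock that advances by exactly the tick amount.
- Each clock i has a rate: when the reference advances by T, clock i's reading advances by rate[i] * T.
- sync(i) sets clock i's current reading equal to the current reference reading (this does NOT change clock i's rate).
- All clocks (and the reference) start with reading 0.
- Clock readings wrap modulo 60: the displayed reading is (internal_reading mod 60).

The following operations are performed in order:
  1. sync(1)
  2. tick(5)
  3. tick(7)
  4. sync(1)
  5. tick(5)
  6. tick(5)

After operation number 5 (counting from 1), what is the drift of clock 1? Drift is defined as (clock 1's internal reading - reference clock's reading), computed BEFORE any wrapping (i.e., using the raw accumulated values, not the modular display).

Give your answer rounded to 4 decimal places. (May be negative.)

Answer: 2.5000

Derivation:
After op 1 sync(1): ref=0.0000 raw=[0.0000 0.0000]
After op 2 tick(5): ref=5.0000 raw=[4.5000 7.5000]
After op 3 tick(7): ref=12.0000 raw=[10.8000 18.0000]
After op 4 sync(1): ref=12.0000 raw=[10.8000 12.0000]
After op 5 tick(5): ref=17.0000 raw=[15.3000 19.5000]
Drift of clock 1 after op 5: 19.5000 - 17.0000 = 2.5000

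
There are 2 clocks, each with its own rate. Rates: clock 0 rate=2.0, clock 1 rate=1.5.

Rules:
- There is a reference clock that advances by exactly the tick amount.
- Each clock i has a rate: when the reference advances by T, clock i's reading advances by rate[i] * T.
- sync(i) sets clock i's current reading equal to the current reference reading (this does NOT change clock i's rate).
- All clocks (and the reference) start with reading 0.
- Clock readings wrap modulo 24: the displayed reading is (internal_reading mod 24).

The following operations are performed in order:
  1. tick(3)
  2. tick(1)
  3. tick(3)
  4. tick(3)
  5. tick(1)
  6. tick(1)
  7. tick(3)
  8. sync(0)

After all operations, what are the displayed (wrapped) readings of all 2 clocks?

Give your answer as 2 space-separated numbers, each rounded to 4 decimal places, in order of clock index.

Answer: 15.0000 22.5000

Derivation:
After op 1 tick(3): ref=3.0000 raw=[6.0000 4.5000]
After op 2 tick(1): ref=4.0000 raw=[8.0000 6.0000]
After op 3 tick(3): ref=7.0000 raw=[14.0000 10.5000]
After op 4 tick(3): ref=10.0000 raw=[20.0000 15.0000]
After op 5 tick(1): ref=11.0000 raw=[22.0000 16.5000]
After op 6 tick(1): ref=12.0000 raw=[24.0000 18.0000]
After op 7 tick(3): ref=15.0000 raw=[30.0000 22.5000]
After op 8 sync(0): ref=15.0000 raw=[15.0000 22.5000]
Wrap final raw readings (mod 24): 15.0000 mod 24 = 15.0000; 22.5000 mod 24 = 22.5000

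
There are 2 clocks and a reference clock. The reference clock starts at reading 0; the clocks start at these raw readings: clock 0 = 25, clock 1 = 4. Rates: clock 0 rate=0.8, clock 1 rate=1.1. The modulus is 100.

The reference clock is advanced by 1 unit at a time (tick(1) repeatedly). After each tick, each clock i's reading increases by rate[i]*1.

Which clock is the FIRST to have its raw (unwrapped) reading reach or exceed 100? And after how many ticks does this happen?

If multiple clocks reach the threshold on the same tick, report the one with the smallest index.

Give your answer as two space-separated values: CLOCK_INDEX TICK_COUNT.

clock 0: start=25, rate=0.8, needs 100-25 = 75; ticks = ceil(75/0.8) = ceil(93.7500) = 94; reading at tick 94 = 25 + 0.8*94 = 100.2000
clock 1: start=4, rate=1.1, needs 100-4 = 96; ticks = ceil(96/1.1) = ceil(87.2727) = 88; reading at tick 88 = 4 + 1.1*88 = 100.8000
Minimum tick count = 88; winners = [1]; smallest index = 1

Answer: 1 88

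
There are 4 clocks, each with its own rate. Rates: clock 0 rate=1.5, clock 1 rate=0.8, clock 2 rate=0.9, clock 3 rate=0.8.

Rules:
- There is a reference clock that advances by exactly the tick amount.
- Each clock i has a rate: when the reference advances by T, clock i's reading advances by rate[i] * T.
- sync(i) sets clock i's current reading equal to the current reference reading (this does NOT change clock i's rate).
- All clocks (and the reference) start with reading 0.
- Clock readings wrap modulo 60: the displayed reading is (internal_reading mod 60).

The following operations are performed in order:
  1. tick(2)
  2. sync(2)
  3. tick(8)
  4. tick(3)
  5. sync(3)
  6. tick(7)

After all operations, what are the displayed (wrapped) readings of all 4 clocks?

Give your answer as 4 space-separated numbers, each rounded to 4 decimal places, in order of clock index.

After op 1 tick(2): ref=2.0000 raw=[3.0000 1.6000 1.8000 1.6000]
After op 2 sync(2): ref=2.0000 raw=[3.0000 1.6000 2.0000 1.6000]
After op 3 tick(8): ref=10.0000 raw=[15.0000 8.0000 9.2000 8.0000]
After op 4 tick(3): ref=13.0000 raw=[19.5000 10.4000 11.9000 10.4000]
After op 5 sync(3): ref=13.0000 raw=[19.5000 10.4000 11.9000 13.0000]
After op 6 tick(7): ref=20.0000 raw=[30.0000 16.0000 18.2000 18.6000]
Wrap final raw readings (mod 60): 30.0000 mod 60 = 30.0000; 16.0000 mod 60 = 16.0000; 18.2000 mod 60 = 18.2000; 18.6000 mod 60 = 18.6000

Answer: 30.0000 16.0000 18.2000 18.6000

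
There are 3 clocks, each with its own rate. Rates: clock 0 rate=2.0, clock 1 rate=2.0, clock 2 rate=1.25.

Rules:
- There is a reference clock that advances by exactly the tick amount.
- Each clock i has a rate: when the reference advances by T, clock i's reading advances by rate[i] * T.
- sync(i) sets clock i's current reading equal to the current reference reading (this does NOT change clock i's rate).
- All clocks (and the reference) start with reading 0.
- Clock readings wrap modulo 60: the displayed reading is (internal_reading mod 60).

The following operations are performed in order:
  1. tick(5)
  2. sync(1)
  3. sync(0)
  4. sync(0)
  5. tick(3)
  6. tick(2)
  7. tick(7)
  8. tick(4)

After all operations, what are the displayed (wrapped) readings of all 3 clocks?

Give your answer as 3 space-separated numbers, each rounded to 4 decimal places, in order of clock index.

Answer: 37.0000 37.0000 26.2500

Derivation:
After op 1 tick(5): ref=5.0000 raw=[10.0000 10.0000 6.2500]
After op 2 sync(1): ref=5.0000 raw=[10.0000 5.0000 6.2500]
After op 3 sync(0): ref=5.0000 raw=[5.0000 5.0000 6.2500]
After op 4 sync(0): ref=5.0000 raw=[5.0000 5.0000 6.2500]
After op 5 tick(3): ref=8.0000 raw=[11.0000 11.0000 10.0000]
After op 6 tick(2): ref=10.0000 raw=[15.0000 15.0000 12.5000]
After op 7 tick(7): ref=17.0000 raw=[29.0000 29.0000 21.2500]
After op 8 tick(4): ref=21.0000 raw=[37.0000 37.0000 26.2500]
Wrap final raw readings (mod 60): 37.0000 mod 60 = 37.0000; 37.0000 mod 60 = 37.0000; 26.2500 mod 60 = 26.2500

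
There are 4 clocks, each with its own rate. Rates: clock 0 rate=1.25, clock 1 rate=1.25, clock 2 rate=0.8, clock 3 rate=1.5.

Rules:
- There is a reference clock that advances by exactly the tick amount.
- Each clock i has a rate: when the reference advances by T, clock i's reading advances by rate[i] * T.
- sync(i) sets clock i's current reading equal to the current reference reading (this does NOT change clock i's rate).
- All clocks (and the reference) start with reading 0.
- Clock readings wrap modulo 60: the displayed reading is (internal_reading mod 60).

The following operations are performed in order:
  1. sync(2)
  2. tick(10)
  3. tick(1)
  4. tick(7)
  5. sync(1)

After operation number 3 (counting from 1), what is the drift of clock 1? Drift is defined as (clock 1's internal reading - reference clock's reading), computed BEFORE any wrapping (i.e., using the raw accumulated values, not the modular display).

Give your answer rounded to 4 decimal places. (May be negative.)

Answer: 2.7500

Derivation:
After op 1 sync(2): ref=0.0000 raw=[0.0000 0.0000 0.0000 0.0000]
After op 2 tick(10): ref=10.0000 raw=[12.5000 12.5000 8.0000 15.0000]
After op 3 tick(1): ref=11.0000 raw=[13.7500 13.7500 8.8000 16.5000]
Drift of clock 1 after op 3: 13.7500 - 11.0000 = 2.7500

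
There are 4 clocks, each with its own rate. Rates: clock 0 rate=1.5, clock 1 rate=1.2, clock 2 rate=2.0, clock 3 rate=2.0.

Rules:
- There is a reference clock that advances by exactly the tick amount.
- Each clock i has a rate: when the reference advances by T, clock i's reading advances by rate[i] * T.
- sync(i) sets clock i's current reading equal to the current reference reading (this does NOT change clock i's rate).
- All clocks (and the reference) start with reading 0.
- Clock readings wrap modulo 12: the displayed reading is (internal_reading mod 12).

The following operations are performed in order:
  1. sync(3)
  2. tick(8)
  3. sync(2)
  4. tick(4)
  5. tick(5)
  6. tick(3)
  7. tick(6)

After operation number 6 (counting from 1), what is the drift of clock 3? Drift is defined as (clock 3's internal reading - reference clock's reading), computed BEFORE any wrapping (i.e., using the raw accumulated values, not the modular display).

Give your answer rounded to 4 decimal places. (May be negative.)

After op 1 sync(3): ref=0.0000 raw=[0.0000 0.0000 0.0000 0.0000]
After op 2 tick(8): ref=8.0000 raw=[12.0000 9.6000 16.0000 16.0000]
After op 3 sync(2): ref=8.0000 raw=[12.0000 9.6000 8.0000 16.0000]
After op 4 tick(4): ref=12.0000 raw=[18.0000 14.4000 16.0000 24.0000]
After op 5 tick(5): ref=17.0000 raw=[25.5000 20.4000 26.0000 34.0000]
After op 6 tick(3): ref=20.0000 raw=[30.0000 24.0000 32.0000 40.0000]
Drift of clock 3 after op 6: 40.0000 - 20.0000 = 20.0000

Answer: 20.0000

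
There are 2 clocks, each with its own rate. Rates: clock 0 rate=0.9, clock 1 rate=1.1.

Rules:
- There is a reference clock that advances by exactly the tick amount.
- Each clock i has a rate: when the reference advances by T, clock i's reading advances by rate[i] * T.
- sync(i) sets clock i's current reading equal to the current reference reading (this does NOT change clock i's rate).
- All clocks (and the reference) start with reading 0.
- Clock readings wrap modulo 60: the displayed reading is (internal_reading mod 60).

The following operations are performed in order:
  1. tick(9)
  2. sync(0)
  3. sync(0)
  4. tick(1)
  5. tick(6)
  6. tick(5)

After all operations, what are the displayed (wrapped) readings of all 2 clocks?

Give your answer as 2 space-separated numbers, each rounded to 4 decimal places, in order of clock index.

Answer: 19.8000 23.1000

Derivation:
After op 1 tick(9): ref=9.0000 raw=[8.1000 9.9000]
After op 2 sync(0): ref=9.0000 raw=[9.0000 9.9000]
After op 3 sync(0): ref=9.0000 raw=[9.0000 9.9000]
After op 4 tick(1): ref=10.0000 raw=[9.9000 11.0000]
After op 5 tick(6): ref=16.0000 raw=[15.3000 17.6000]
After op 6 tick(5): ref=21.0000 raw=[19.8000 23.1000]
Wrap final raw readings (mod 60): 19.8000 mod 60 = 19.8000; 23.1000 mod 60 = 23.1000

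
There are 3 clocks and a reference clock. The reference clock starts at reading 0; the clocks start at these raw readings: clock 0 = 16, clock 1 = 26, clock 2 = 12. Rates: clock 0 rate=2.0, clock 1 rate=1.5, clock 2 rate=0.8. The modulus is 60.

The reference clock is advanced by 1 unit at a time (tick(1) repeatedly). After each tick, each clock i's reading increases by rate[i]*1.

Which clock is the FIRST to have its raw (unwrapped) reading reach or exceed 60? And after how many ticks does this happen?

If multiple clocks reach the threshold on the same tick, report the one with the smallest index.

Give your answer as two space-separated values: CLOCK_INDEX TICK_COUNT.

Answer: 0 22

Derivation:
clock 0: start=16, rate=2.0, needs 60-16 = 44; ticks = ceil(44/2.0) = ceil(22.0000) = 22; reading at tick 22 = 16 + 2.0*22 = 60.0000
clock 1: start=26, rate=1.5, needs 60-26 = 34; ticks = ceil(34/1.5) = ceil(22.6667) = 23; reading at tick 23 = 26 + 1.5*23 = 60.5000
clock 2: start=12, rate=0.8, needs 60-12 = 48; ticks = ceil(48/0.8) = ceil(60.0000) = 60; reading at tick 60 = 12 + 0.8*60 = 60.0000
Minimum tick count = 22; winners = [0]; smallest index = 0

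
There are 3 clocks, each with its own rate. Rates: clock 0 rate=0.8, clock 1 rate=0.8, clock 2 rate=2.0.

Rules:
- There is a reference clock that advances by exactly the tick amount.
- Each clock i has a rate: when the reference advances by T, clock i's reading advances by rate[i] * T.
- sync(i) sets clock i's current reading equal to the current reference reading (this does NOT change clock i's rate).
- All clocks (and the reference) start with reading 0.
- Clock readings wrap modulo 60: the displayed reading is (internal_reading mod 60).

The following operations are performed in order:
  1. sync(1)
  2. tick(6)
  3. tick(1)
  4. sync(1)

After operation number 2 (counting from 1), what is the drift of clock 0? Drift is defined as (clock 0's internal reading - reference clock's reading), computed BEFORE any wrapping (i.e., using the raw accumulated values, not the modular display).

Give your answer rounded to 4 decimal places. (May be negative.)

Answer: -1.2000

Derivation:
After op 1 sync(1): ref=0.0000 raw=[0.0000 0.0000 0.0000]
After op 2 tick(6): ref=6.0000 raw=[4.8000 4.8000 12.0000]
Drift of clock 0 after op 2: 4.8000 - 6.0000 = -1.2000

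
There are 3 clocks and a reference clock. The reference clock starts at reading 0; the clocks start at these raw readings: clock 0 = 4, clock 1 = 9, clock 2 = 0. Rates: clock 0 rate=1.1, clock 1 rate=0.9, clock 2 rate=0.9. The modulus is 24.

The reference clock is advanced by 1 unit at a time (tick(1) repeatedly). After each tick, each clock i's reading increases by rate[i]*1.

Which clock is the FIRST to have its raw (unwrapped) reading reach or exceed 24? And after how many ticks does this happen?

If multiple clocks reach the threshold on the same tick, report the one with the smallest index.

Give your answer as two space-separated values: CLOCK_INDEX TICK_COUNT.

Answer: 1 17

Derivation:
clock 0: start=4, rate=1.1, needs 24-4 = 20; ticks = ceil(20/1.1) = ceil(18.1818) = 19; reading at tick 19 = 4 + 1.1*19 = 24.9000
clock 1: start=9, rate=0.9, needs 24-9 = 15; ticks = ceil(15/0.9) = ceil(16.6667) = 17; reading at tick 17 = 9 + 0.9*17 = 24.3000
clock 2: start=0, rate=0.9, needs 24-0 = 24; ticks = ceil(24/0.9) = ceil(26.6667) = 27; reading at tick 27 = 0 + 0.9*27 = 24.3000
Minimum tick count = 17; winners = [1]; smallest index = 1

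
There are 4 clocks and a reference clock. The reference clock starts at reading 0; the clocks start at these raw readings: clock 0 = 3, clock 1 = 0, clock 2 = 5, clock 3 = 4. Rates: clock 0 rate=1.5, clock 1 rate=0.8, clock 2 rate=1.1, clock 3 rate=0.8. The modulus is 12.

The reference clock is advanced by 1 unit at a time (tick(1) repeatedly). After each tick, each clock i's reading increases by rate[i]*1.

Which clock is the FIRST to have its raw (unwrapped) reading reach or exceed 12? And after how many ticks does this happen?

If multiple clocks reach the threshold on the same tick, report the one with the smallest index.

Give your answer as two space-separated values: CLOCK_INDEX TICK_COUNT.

clock 0: start=3, rate=1.5, needs 12-3 = 9; ticks = ceil(9/1.5) = ceil(6.0000) = 6; reading at tick 6 = 3 + 1.5*6 = 12.0000
clock 1: start=0, rate=0.8, needs 12-0 = 12; ticks = ceil(12/0.8) = ceil(15.0000) = 15; reading at tick 15 = 0 + 0.8*15 = 12.0000
clock 2: start=5, rate=1.1, needs 12-5 = 7; ticks = ceil(7/1.1) = ceil(6.3636) = 7; reading at tick 7 = 5 + 1.1*7 = 12.7000
clock 3: start=4, rate=0.8, needs 12-4 = 8; ticks = ceil(8/0.8) = ceil(10.0000) = 10; reading at tick 10 = 4 + 0.8*10 = 12.0000
Minimum tick count = 6; winners = [0]; smallest index = 0

Answer: 0 6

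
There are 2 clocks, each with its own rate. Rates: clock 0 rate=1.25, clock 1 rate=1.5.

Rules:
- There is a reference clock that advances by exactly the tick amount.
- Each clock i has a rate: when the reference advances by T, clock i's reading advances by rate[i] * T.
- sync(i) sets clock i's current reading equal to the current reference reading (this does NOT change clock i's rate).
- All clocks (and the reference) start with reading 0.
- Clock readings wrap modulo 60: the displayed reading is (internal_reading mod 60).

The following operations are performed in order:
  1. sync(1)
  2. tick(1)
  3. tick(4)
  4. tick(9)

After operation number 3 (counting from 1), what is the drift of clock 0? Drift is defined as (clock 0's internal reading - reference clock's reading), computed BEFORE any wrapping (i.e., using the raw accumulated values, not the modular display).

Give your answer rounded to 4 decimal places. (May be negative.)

Answer: 1.2500

Derivation:
After op 1 sync(1): ref=0.0000 raw=[0.0000 0.0000]
After op 2 tick(1): ref=1.0000 raw=[1.2500 1.5000]
After op 3 tick(4): ref=5.0000 raw=[6.2500 7.5000]
Drift of clock 0 after op 3: 6.2500 - 5.0000 = 1.2500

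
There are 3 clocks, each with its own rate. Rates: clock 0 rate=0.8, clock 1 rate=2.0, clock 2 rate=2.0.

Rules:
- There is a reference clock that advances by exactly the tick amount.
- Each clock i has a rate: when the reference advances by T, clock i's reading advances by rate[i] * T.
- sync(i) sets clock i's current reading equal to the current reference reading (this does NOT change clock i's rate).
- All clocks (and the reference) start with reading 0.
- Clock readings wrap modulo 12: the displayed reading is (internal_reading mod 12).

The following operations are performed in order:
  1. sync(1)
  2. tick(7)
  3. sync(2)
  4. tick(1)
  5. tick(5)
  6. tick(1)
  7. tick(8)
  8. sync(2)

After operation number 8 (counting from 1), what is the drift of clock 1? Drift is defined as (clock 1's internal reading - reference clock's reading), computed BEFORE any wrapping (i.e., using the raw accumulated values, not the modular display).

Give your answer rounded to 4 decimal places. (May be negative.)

Answer: 22.0000

Derivation:
After op 1 sync(1): ref=0.0000 raw=[0.0000 0.0000 0.0000]
After op 2 tick(7): ref=7.0000 raw=[5.6000 14.0000 14.0000]
After op 3 sync(2): ref=7.0000 raw=[5.6000 14.0000 7.0000]
After op 4 tick(1): ref=8.0000 raw=[6.4000 16.0000 9.0000]
After op 5 tick(5): ref=13.0000 raw=[10.4000 26.0000 19.0000]
After op 6 tick(1): ref=14.0000 raw=[11.2000 28.0000 21.0000]
After op 7 tick(8): ref=22.0000 raw=[17.6000 44.0000 37.0000]
After op 8 sync(2): ref=22.0000 raw=[17.6000 44.0000 22.0000]
Drift of clock 1 after op 8: 44.0000 - 22.0000 = 22.0000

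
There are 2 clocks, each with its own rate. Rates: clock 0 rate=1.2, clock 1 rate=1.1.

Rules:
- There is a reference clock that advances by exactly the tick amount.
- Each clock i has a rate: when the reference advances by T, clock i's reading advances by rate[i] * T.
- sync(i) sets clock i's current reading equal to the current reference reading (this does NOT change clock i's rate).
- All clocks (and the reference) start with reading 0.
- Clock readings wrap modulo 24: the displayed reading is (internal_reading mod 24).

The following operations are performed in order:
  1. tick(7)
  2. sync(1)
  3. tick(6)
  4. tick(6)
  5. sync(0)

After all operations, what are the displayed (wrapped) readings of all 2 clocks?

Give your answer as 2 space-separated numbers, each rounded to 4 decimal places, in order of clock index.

After op 1 tick(7): ref=7.0000 raw=[8.4000 7.7000]
After op 2 sync(1): ref=7.0000 raw=[8.4000 7.0000]
After op 3 tick(6): ref=13.0000 raw=[15.6000 13.6000]
After op 4 tick(6): ref=19.0000 raw=[22.8000 20.2000]
After op 5 sync(0): ref=19.0000 raw=[19.0000 20.2000]
Wrap final raw readings (mod 24): 19.0000 mod 24 = 19.0000; 20.2000 mod 24 = 20.2000

Answer: 19.0000 20.2000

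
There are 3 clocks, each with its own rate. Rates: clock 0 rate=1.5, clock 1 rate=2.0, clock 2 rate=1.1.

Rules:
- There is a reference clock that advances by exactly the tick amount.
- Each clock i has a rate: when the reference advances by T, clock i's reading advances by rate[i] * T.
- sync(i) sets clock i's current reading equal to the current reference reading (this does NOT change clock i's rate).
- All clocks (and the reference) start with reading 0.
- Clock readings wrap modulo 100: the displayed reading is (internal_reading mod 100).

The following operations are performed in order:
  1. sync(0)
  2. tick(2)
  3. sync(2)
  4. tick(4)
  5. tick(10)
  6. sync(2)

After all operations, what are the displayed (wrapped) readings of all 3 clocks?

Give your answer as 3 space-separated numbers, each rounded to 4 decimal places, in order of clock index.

After op 1 sync(0): ref=0.0000 raw=[0.0000 0.0000 0.0000]
After op 2 tick(2): ref=2.0000 raw=[3.0000 4.0000 2.2000]
After op 3 sync(2): ref=2.0000 raw=[3.0000 4.0000 2.0000]
After op 4 tick(4): ref=6.0000 raw=[9.0000 12.0000 6.4000]
After op 5 tick(10): ref=16.0000 raw=[24.0000 32.0000 17.4000]
After op 6 sync(2): ref=16.0000 raw=[24.0000 32.0000 16.0000]
Wrap final raw readings (mod 100): 24.0000 mod 100 = 24.0000; 32.0000 mod 100 = 32.0000; 16.0000 mod 100 = 16.0000

Answer: 24.0000 32.0000 16.0000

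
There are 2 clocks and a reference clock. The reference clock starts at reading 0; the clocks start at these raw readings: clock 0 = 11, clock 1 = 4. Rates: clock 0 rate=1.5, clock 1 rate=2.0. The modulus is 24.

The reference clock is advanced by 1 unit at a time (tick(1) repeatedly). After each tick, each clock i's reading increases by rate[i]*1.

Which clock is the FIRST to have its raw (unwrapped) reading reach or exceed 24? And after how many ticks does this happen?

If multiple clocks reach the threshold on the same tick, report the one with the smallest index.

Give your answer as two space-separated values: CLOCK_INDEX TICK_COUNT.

clock 0: start=11, rate=1.5, needs 24-11 = 13; ticks = ceil(13/1.5) = ceil(8.6667) = 9; reading at tick 9 = 11 + 1.5*9 = 24.5000
clock 1: start=4, rate=2.0, needs 24-4 = 20; ticks = ceil(20/2.0) = ceil(10.0000) = 10; reading at tick 10 = 4 + 2.0*10 = 24.0000
Minimum tick count = 9; winners = [0]; smallest index = 0

Answer: 0 9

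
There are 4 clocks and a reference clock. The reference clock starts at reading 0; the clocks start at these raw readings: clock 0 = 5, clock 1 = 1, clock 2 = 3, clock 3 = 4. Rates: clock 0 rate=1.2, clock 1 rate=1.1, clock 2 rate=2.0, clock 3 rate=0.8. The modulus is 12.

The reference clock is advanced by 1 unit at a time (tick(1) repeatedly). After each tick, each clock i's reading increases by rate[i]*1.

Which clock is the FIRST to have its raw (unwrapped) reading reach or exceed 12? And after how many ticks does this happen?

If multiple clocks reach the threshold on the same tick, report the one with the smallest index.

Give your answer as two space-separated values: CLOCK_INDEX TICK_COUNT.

clock 0: start=5, rate=1.2, needs 12-5 = 7; ticks = ceil(7/1.2) = ceil(5.8333) = 6; reading at tick 6 = 5 + 1.2*6 = 12.2000
clock 1: start=1, rate=1.1, needs 12-1 = 11; ticks = ceil(11/1.1) = ceil(10.0000) = 10; reading at tick 10 = 1 + 1.1*10 = 12.0000
clock 2: start=3, rate=2.0, needs 12-3 = 9; ticks = ceil(9/2.0) = ceil(4.5000) = 5; reading at tick 5 = 3 + 2.0*5 = 13.0000
clock 3: start=4, rate=0.8, needs 12-4 = 8; ticks = ceil(8/0.8) = ceil(10.0000) = 10; reading at tick 10 = 4 + 0.8*10 = 12.0000
Minimum tick count = 5; winners = [2]; smallest index = 2

Answer: 2 5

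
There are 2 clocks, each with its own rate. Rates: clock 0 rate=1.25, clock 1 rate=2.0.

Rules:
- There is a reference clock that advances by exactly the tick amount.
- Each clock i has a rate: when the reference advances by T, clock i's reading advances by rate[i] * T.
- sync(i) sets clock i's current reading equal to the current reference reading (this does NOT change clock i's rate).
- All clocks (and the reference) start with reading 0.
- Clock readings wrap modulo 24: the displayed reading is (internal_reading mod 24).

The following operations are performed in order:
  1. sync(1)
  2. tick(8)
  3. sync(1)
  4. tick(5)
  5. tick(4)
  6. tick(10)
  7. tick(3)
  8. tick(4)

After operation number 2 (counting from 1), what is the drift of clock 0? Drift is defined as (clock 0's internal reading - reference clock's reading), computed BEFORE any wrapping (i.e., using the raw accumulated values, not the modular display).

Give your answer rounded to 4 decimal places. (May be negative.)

Answer: 2.0000

Derivation:
After op 1 sync(1): ref=0.0000 raw=[0.0000 0.0000]
After op 2 tick(8): ref=8.0000 raw=[10.0000 16.0000]
Drift of clock 0 after op 2: 10.0000 - 8.0000 = 2.0000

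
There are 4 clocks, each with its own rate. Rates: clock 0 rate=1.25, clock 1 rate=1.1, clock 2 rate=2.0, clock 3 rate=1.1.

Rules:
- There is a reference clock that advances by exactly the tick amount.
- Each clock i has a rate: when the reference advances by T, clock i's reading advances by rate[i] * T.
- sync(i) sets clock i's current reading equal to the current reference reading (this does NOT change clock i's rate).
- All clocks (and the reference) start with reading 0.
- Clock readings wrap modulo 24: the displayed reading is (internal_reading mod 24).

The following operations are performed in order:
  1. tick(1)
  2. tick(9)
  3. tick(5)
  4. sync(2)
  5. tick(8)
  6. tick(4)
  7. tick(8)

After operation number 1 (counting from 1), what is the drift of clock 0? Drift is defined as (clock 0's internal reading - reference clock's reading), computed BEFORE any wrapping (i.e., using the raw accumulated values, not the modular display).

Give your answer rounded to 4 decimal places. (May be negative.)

Answer: 0.2500

Derivation:
After op 1 tick(1): ref=1.0000 raw=[1.2500 1.1000 2.0000 1.1000]
Drift of clock 0 after op 1: 1.2500 - 1.0000 = 0.2500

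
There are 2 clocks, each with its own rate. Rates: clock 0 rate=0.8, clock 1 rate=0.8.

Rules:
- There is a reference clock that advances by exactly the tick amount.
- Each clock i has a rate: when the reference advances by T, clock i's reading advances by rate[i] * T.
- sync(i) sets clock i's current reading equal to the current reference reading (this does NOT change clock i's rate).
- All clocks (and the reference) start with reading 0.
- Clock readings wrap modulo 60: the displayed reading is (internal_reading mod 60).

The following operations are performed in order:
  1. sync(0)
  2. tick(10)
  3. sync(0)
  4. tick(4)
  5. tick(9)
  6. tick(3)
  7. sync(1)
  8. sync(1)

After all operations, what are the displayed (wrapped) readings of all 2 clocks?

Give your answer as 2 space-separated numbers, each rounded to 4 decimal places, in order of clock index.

After op 1 sync(0): ref=0.0000 raw=[0.0000 0.0000]
After op 2 tick(10): ref=10.0000 raw=[8.0000 8.0000]
After op 3 sync(0): ref=10.0000 raw=[10.0000 8.0000]
After op 4 tick(4): ref=14.0000 raw=[13.2000 11.2000]
After op 5 tick(9): ref=23.0000 raw=[20.4000 18.4000]
After op 6 tick(3): ref=26.0000 raw=[22.8000 20.8000]
After op 7 sync(1): ref=26.0000 raw=[22.8000 26.0000]
After op 8 sync(1): ref=26.0000 raw=[22.8000 26.0000]
Wrap final raw readings (mod 60): 22.8000 mod 60 = 22.8000; 26.0000 mod 60 = 26.0000

Answer: 22.8000 26.0000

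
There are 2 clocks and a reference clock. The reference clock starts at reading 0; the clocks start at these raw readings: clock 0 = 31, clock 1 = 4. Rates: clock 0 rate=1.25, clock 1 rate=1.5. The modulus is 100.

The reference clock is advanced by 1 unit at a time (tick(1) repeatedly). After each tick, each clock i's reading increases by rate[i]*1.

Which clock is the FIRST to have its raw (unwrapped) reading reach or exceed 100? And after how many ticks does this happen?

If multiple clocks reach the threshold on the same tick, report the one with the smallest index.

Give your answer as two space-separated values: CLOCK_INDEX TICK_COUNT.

Answer: 0 56

Derivation:
clock 0: start=31, rate=1.25, needs 100-31 = 69; ticks = ceil(69/1.25) = ceil(55.2000) = 56; reading at tick 56 = 31 + 1.25*56 = 101.0000
clock 1: start=4, rate=1.5, needs 100-4 = 96; ticks = ceil(96/1.5) = ceil(64.0000) = 64; reading at tick 64 = 4 + 1.5*64 = 100.0000
Minimum tick count = 56; winners = [0]; smallest index = 0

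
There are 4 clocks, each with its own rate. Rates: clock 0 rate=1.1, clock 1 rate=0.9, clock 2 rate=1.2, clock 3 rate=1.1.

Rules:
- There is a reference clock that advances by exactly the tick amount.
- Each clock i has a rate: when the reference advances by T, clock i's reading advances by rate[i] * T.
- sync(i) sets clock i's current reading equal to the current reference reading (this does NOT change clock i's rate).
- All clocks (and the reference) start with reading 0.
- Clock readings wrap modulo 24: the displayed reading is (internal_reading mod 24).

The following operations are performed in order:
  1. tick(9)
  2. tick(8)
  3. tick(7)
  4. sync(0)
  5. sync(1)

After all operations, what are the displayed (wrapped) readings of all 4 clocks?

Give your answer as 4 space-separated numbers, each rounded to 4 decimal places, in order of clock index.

Answer: 0.0000 0.0000 4.8000 2.4000

Derivation:
After op 1 tick(9): ref=9.0000 raw=[9.9000 8.1000 10.8000 9.9000]
After op 2 tick(8): ref=17.0000 raw=[18.7000 15.3000 20.4000 18.7000]
After op 3 tick(7): ref=24.0000 raw=[26.4000 21.6000 28.8000 26.4000]
After op 4 sync(0): ref=24.0000 raw=[24.0000 21.6000 28.8000 26.4000]
After op 5 sync(1): ref=24.0000 raw=[24.0000 24.0000 28.8000 26.4000]
Wrap final raw readings (mod 24): 24.0000 mod 24 = 0.0000; 24.0000 mod 24 = 0.0000; 28.8000 mod 24 = 4.8000; 26.4000 mod 24 = 2.4000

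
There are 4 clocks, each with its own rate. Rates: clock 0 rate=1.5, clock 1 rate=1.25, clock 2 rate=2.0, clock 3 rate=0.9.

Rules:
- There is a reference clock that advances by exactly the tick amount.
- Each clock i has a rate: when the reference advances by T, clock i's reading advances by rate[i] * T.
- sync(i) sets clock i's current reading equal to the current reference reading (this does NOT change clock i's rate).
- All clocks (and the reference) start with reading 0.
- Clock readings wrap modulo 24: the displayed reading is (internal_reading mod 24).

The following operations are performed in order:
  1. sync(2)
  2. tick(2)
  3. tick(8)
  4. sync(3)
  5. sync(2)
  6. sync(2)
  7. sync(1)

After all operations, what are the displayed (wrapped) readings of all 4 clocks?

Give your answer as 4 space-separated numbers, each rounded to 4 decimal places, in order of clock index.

After op 1 sync(2): ref=0.0000 raw=[0.0000 0.0000 0.0000 0.0000]
After op 2 tick(2): ref=2.0000 raw=[3.0000 2.5000 4.0000 1.8000]
After op 3 tick(8): ref=10.0000 raw=[15.0000 12.5000 20.0000 9.0000]
After op 4 sync(3): ref=10.0000 raw=[15.0000 12.5000 20.0000 10.0000]
After op 5 sync(2): ref=10.0000 raw=[15.0000 12.5000 10.0000 10.0000]
After op 6 sync(2): ref=10.0000 raw=[15.0000 12.5000 10.0000 10.0000]
After op 7 sync(1): ref=10.0000 raw=[15.0000 10.0000 10.0000 10.0000]
Wrap final raw readings (mod 24): 15.0000 mod 24 = 15.0000; 10.0000 mod 24 = 10.0000; 10.0000 mod 24 = 10.0000; 10.0000 mod 24 = 10.0000

Answer: 15.0000 10.0000 10.0000 10.0000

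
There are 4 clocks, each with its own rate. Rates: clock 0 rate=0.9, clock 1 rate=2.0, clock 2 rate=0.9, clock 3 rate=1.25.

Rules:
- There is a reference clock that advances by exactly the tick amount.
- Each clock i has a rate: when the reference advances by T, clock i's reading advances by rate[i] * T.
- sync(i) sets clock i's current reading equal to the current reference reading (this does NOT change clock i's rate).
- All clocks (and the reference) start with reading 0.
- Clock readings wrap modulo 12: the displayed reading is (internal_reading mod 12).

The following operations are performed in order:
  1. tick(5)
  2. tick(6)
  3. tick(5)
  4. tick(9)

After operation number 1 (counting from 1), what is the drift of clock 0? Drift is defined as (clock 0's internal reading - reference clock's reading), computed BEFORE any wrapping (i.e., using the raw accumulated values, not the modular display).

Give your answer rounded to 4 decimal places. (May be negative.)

After op 1 tick(5): ref=5.0000 raw=[4.5000 10.0000 4.5000 6.2500]
Drift of clock 0 after op 1: 4.5000 - 5.0000 = -0.5000

Answer: -0.5000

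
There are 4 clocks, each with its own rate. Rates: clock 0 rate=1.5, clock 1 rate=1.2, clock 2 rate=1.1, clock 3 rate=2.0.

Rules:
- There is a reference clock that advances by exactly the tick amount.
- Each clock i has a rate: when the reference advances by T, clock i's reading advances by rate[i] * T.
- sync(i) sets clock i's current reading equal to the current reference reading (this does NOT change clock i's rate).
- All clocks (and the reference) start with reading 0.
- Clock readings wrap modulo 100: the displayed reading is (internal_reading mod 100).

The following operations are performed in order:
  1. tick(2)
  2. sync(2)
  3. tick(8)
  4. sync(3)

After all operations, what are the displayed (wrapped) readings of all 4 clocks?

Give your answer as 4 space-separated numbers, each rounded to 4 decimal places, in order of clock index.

Answer: 15.0000 12.0000 10.8000 10.0000

Derivation:
After op 1 tick(2): ref=2.0000 raw=[3.0000 2.4000 2.2000 4.0000]
After op 2 sync(2): ref=2.0000 raw=[3.0000 2.4000 2.0000 4.0000]
After op 3 tick(8): ref=10.0000 raw=[15.0000 12.0000 10.8000 20.0000]
After op 4 sync(3): ref=10.0000 raw=[15.0000 12.0000 10.8000 10.0000]
Wrap final raw readings (mod 100): 15.0000 mod 100 = 15.0000; 12.0000 mod 100 = 12.0000; 10.8000 mod 100 = 10.8000; 10.0000 mod 100 = 10.0000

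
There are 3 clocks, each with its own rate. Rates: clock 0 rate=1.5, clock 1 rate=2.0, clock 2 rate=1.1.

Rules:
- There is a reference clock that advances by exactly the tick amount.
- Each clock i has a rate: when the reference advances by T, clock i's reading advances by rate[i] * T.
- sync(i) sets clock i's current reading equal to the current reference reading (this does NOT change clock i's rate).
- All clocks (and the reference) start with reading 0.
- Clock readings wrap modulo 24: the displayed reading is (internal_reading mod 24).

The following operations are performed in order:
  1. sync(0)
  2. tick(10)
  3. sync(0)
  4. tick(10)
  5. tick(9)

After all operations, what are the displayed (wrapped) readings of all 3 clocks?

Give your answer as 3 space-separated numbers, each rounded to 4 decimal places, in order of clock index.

Answer: 14.5000 10.0000 7.9000

Derivation:
After op 1 sync(0): ref=0.0000 raw=[0.0000 0.0000 0.0000]
After op 2 tick(10): ref=10.0000 raw=[15.0000 20.0000 11.0000]
After op 3 sync(0): ref=10.0000 raw=[10.0000 20.0000 11.0000]
After op 4 tick(10): ref=20.0000 raw=[25.0000 40.0000 22.0000]
After op 5 tick(9): ref=29.0000 raw=[38.5000 58.0000 31.9000]
Wrap final raw readings (mod 24): 38.5000 mod 24 = 14.5000; 58.0000 mod 24 = 10.0000; 31.9000 mod 24 = 7.9000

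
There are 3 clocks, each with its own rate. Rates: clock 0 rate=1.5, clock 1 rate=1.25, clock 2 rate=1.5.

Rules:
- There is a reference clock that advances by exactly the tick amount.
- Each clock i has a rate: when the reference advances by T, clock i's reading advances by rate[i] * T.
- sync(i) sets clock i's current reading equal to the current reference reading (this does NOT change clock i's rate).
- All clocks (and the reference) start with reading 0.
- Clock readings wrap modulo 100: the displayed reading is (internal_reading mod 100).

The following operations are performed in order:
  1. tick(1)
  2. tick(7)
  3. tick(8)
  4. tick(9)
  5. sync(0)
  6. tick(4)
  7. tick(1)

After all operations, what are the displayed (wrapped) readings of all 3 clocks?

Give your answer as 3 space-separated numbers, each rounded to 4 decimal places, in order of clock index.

Answer: 32.5000 37.5000 45.0000

Derivation:
After op 1 tick(1): ref=1.0000 raw=[1.5000 1.2500 1.5000]
After op 2 tick(7): ref=8.0000 raw=[12.0000 10.0000 12.0000]
After op 3 tick(8): ref=16.0000 raw=[24.0000 20.0000 24.0000]
After op 4 tick(9): ref=25.0000 raw=[37.5000 31.2500 37.5000]
After op 5 sync(0): ref=25.0000 raw=[25.0000 31.2500 37.5000]
After op 6 tick(4): ref=29.0000 raw=[31.0000 36.2500 43.5000]
After op 7 tick(1): ref=30.0000 raw=[32.5000 37.5000 45.0000]
Wrap final raw readings (mod 100): 32.5000 mod 100 = 32.5000; 37.5000 mod 100 = 37.5000; 45.0000 mod 100 = 45.0000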